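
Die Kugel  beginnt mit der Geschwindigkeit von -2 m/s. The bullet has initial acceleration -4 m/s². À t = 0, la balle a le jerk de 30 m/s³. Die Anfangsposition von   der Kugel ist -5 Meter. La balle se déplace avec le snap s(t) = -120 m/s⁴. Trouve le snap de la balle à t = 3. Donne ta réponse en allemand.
Mit s(t) = -120 und Einsetzen von t = 3, finden wir s = -120.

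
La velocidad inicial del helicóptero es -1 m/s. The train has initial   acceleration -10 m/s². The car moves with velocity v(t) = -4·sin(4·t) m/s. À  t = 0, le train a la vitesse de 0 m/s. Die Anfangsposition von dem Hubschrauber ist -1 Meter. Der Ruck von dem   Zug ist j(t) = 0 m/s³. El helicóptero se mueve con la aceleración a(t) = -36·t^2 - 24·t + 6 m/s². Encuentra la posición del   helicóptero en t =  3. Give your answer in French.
Pour résoudre ceci, nous devons prendre 2 primitives de notre équation de l'accélération a(t) = -36·t^2 - 24·t + 6. En prenant ∫a(t)dt et en appliquant v(0) = -1, nous trouvons v(t) = -12·t^3 - 12·t^2 + 6·t - 1. L'intégrale de la vitesse est la position. En utilisant x(0) = -1, nous obtenons x(t) = -3·t^4 - 4·t^3 + 3·t^2 - t - 1. Nous avons la position x(t) = -3·t^4 - 4·t^3 + 3·t^2 - t - 1. En substituant t = 3: x(3) = -328.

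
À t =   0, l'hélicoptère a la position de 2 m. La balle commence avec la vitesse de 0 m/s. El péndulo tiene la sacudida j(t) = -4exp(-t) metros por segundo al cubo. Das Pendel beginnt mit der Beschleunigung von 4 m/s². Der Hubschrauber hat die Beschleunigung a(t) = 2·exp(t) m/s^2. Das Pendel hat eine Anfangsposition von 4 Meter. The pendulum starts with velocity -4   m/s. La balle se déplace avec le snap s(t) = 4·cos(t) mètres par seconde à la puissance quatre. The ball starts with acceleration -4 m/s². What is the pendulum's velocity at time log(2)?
We must find the integral of our jerk equation j(t) = -4·exp(-t) 2 times. The antiderivative of jerk is acceleration. Using a(0) = 4, we get a(t) = 4·exp(-t). Integrating acceleration and using the initial condition v(0) = -4, we get v(t) = -4·exp(-t). We have velocity v(t) = -4·exp(-t). Substituting t = log(2): v(log(2)) = -2.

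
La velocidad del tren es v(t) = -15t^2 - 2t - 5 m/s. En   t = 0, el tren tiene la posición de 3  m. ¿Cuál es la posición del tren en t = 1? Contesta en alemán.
Wir müssen unsere Gleichung für die Geschwindigkeit v(t) = -15·t^2 - 2·t - 5 1-mal integrieren. Mit ∫v(t)dt und Anwendung von x(0) = 3, finden wir x(t) = -5·t^3 - t^2 - 5·t + 3. Mit x(t) = -5·t^3 - t^2 - 5·t + 3 und Einsetzen von t = 1, finden wir x = -8.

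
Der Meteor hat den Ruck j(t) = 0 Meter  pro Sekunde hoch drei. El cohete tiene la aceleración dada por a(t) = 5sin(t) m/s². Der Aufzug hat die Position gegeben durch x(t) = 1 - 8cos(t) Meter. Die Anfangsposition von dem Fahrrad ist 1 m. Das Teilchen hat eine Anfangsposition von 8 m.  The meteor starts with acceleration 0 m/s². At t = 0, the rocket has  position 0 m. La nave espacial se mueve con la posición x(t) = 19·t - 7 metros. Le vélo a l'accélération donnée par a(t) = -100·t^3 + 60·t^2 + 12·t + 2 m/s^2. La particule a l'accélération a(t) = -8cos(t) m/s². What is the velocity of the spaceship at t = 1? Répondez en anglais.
Starting from position x(t) = 19·t - 7, we take 1 derivative. Taking d/dt of x(t), we find v(t) = 19. Using v(t) = 19 and substituting t = 1, we find v = 19.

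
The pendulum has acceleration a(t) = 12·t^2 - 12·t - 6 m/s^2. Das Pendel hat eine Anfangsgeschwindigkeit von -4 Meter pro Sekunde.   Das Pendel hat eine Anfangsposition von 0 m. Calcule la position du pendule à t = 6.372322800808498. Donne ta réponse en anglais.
To solve this, we need to take 2 antiderivatives of our acceleration equation a(t) = 12·t^2 - 12·t - 6. Integrating acceleration and using the initial condition v(0) = -4, we get v(t) = 4·t^3 - 6·t^2 - 6·t - 4. The integral of velocity is position. Using x(0) = 0, we get x(t) = t^4 - 2·t^3 - 3·t^2 - 4·t. Using x(t) = t^4 - 2·t^3 - 3·t^2 - 4·t and substituting t = 6.372322800808498, we find x = 984.063460481474.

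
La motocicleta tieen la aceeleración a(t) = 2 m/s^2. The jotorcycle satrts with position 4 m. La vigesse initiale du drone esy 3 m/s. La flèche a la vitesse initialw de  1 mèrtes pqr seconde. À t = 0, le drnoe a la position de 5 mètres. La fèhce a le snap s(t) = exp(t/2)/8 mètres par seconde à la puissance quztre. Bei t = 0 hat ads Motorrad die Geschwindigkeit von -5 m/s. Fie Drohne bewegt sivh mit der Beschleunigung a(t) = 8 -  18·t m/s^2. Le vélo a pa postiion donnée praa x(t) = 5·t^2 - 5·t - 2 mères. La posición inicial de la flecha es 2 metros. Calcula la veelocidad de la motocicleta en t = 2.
Debemos encontrar la integral de nuestra ecuación de la aceleración a(t) = 2 1 vez. Integrando la aceleración y usando la condición inicial v(0) = -5, obtenemos v(t) = 2·t - 5. De la ecuación de la velocidad v(t) = 2·t - 5, sustituimos t = 2 para obtener v = -1.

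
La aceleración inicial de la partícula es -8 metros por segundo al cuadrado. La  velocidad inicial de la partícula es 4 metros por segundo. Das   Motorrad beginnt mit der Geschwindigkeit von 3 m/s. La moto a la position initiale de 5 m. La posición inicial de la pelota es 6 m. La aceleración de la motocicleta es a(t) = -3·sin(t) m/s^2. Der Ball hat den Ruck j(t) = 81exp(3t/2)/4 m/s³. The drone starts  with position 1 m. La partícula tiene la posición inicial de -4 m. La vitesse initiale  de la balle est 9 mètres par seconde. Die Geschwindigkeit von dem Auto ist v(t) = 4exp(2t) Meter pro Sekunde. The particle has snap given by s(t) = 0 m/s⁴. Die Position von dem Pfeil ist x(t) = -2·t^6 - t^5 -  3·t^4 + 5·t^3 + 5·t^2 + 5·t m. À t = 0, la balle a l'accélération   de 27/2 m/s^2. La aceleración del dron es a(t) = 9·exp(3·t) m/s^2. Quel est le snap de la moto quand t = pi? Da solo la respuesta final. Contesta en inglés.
s(pi) = 0.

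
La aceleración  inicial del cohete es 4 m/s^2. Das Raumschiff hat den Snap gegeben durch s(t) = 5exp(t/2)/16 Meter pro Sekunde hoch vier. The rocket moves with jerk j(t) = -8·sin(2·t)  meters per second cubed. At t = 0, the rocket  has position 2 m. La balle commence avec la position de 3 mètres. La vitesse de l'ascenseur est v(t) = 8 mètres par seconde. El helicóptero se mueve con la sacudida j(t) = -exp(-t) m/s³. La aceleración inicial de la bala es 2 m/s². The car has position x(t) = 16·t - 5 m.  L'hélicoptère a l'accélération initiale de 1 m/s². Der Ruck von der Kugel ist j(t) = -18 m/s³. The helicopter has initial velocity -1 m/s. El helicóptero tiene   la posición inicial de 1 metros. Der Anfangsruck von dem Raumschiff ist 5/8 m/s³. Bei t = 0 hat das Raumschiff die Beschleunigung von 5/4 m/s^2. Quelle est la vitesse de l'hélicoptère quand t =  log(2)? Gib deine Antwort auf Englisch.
We must find the antiderivative of our jerk equation j(t) = -exp(-t) 2 times. Integrating jerk and using the initial condition a(0) = 1, we get a(t) = exp(-t). The antiderivative of acceleration is velocity. Using v(0) = -1, we get v(t) = -exp(-t). From the given velocity equation v(t) = -exp(-t), we substitute t = log(2) to get v = -1/2.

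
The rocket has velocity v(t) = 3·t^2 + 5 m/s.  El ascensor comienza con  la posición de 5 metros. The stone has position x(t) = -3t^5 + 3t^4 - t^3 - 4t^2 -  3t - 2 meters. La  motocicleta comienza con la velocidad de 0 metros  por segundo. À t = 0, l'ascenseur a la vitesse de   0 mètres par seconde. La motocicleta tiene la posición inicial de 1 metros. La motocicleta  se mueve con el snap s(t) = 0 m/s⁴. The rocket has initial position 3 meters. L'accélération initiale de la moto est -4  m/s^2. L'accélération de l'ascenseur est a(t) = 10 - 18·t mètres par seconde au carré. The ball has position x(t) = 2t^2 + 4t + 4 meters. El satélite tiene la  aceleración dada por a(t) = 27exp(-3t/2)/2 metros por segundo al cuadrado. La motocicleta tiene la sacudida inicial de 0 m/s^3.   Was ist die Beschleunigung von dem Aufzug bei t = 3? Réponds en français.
En utilisant a(t) = 10 - 18·t et en substituant t = 3, nous trouvons a = -44.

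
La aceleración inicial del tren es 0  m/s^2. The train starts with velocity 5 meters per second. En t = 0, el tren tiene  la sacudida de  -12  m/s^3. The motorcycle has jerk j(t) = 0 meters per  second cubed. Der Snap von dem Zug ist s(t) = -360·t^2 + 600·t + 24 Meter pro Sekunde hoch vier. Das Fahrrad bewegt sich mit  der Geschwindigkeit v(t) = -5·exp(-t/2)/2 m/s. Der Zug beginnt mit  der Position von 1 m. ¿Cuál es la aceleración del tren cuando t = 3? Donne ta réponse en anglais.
We need to integrate our snap equation s(t) = -360·t^2 + 600·t + 24 2 times. Integrating snap and using the initial condition j(0) = -12, we get j(t) = -120·t^3 + 300·t^2 + 24·t - 12. Integrating jerk and using the initial condition a(0) = 0, we get a(t) = 2·t·(-15·t^3 + 50·t^2 + 6·t - 6). From the given acceleration equation a(t) = 2·t·(-15·t^3 + 50·t^2 + 6·t - 6), we substitute t = 3 to get a = 342.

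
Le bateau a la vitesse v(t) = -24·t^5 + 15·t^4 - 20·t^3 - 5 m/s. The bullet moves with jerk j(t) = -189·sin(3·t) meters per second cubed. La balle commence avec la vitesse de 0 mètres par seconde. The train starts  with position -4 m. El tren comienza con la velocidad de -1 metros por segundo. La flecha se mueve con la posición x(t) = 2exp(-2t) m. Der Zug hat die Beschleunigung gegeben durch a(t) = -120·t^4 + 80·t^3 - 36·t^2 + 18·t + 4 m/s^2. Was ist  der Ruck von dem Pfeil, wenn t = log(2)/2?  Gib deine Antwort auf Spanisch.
Debemos derivar nuestra ecuación de la posición x(t) = 2·exp(-2·t) 3 veces. Derivando la posición, obtenemos la velocidad: v(t) = -4·exp(-2·t). Tomando d/dt de v(t), encontramos a(t) = 8·exp(-2·t). Tomando d/dt de a(t), encontramos j(t) = -16·exp(-2·t). De la ecuación de la sacudida j(t) = -16·exp(-2·t), sustituimos t = log(2)/2 para obtener j = -8.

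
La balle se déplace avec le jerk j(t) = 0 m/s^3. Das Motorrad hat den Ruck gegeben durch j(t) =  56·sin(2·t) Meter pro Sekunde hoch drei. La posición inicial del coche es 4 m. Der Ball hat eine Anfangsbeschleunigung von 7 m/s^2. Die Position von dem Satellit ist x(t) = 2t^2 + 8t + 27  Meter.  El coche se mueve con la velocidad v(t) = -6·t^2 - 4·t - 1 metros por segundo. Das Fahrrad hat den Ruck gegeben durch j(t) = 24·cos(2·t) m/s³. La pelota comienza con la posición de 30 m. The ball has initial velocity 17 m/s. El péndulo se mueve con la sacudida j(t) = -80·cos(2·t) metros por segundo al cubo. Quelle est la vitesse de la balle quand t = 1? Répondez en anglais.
To solve this, we need to take 2 antiderivatives of our jerk equation j(t) = 0. Taking ∫j(t)dt and applying a(0) = 7, we find a(t) = 7. Integrating acceleration and using the initial condition v(0) = 17, we get v(t) = 7·t + 17. We have velocity v(t) = 7·t + 17. Substituting t = 1: v(1) = 24.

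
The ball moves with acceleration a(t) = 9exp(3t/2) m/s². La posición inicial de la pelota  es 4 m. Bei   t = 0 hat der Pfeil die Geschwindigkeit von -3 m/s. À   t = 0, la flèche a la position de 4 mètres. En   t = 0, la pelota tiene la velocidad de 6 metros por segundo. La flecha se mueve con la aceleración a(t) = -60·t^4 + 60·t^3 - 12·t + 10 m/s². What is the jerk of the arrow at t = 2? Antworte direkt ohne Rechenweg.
At t = 2, j = -1212.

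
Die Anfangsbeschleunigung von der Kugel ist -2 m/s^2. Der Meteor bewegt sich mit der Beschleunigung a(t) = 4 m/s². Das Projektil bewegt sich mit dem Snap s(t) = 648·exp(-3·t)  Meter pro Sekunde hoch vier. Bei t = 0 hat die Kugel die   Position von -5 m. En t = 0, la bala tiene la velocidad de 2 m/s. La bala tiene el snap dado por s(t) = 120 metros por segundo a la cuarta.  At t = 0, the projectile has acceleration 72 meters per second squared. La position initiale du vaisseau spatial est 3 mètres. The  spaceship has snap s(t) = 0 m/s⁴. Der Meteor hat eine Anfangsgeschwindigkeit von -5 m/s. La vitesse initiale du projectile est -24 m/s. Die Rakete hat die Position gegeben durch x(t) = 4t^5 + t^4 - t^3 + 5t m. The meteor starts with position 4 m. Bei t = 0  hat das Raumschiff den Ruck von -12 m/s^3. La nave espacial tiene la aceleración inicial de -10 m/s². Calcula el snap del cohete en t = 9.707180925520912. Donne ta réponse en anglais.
We must differentiate our position equation x(t) = 4·t^5 + t^4 - t^3 + 5·t 4 times. Taking d/dt of x(t), we find v(t) = 20·t^4 + 4·t^3 - 3·t^2 + 5. Taking d/dt of v(t), we find a(t) = 80·t^3 + 12·t^2 - 6·t. Taking d/dt of a(t), we find j(t) = 240·t^2 + 24·t - 6. Differentiating jerk, we get snap: s(t) = 480·t + 24. From the given snap equation s(t) = 480·t + 24, we substitute t = 9.707180925520912 to get s = 4683.44684425004.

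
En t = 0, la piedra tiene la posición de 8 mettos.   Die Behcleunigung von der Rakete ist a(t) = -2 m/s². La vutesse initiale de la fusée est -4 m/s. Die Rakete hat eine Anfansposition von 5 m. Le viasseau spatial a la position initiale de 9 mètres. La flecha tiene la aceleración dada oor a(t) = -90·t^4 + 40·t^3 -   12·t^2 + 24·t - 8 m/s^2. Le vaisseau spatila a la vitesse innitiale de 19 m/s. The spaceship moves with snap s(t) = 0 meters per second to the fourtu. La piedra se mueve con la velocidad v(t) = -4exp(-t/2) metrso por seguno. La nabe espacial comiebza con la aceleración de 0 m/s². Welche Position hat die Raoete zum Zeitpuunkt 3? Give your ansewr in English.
Starting from acceleration a(t) = -2, we take 2 antiderivatives. Finding the antiderivative of a(t) and using v(0) = -4: v(t) = -2·t - 4. The antiderivative of velocity, with x(0) = 5, gives position: x(t) = -t^2 - 4·t + 5. Using x(t) = -t^2 - 4·t + 5 and substituting t = 3, we find x = -16.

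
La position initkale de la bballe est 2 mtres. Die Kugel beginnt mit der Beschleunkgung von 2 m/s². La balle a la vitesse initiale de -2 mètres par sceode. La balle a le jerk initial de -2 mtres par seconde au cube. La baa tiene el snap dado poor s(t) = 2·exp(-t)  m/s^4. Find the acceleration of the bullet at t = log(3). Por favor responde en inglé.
To solve this, we need to take 2 antiderivatives of our snap equation s(t) = 2·exp(-t). The integral of snap is jerk. Using j(0) = -2, we get j(t) = -2·exp(-t). Finding the antiderivative of j(t) and using a(0) = 2: a(t) = 2·exp(-t). From the given acceleration equation a(t) = 2·exp(-t), we substitute t = log(3) to get a = 2/3.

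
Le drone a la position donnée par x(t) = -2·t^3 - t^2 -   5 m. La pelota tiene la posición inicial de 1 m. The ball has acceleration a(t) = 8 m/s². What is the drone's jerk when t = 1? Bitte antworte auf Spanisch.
Debemos derivar nuestra ecuación de la posición x(t) = -2·t^3 - t^2 - 5 3 veces. Derivando la posición, obtenemos la velocidad: v(t) = -6·t^2 - 2·t. La derivada de la velocidad da la aceleración: a(t) = -12·t - 2. Derivando la aceleración, obtenemos la sacudida: j(t) = -12. De la ecuación de la sacudida j(t) = -12, sustituimos t = 1 para obtener j = -12.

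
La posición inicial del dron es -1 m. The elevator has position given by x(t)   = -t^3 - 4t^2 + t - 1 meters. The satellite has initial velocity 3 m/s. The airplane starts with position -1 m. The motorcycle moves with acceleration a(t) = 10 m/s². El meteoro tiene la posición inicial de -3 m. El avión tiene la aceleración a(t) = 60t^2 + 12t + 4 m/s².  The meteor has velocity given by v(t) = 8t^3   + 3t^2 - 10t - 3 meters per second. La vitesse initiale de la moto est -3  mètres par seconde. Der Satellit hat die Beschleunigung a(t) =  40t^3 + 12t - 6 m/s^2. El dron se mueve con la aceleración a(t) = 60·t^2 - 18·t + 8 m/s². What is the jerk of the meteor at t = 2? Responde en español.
Partiendo de la velocidad v(t) = 8·t^3 + 3·t^2 - 10·t - 3, tomamos 2 derivadas. La derivada de la velocidad da la aceleración: a(t) = 24·t^2 + 6·t - 10. Tomando d/dt de a(t), encontramos j(t) = 48·t + 6. De la ecuación de la sacudida j(t) = 48·t + 6, sustituimos t = 2 para obtener j = 102.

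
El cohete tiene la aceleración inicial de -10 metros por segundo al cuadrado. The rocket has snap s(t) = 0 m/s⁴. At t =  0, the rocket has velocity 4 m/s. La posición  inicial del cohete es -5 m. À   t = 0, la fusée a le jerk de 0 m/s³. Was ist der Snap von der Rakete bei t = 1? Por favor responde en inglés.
Using s(t) = 0 and substituting t = 1, we find s = 0.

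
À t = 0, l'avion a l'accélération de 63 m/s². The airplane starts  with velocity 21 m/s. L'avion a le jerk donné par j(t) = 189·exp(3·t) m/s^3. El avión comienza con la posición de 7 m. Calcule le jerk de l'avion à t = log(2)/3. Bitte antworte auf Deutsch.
Wir haben den Ruck j(t) = 189·exp(3·t). Durch Einsetzen von t = log(2)/3: j(log(2)/3) = 378.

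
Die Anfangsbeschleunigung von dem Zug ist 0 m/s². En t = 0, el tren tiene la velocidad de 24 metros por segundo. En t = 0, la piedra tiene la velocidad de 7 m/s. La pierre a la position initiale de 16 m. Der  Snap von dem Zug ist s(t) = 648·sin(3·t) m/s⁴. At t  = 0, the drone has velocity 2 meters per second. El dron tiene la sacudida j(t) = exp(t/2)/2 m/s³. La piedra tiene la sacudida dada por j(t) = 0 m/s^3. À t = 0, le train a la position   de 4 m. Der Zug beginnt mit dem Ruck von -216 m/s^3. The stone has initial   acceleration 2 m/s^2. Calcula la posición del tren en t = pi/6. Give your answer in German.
Ausgehend von dem Snap s(t) = 648·sin(3·t), nehmen wir 4 Stammfunktionen. Mit ∫s(t)dt und Anwendung von j(0) = -216, finden wir j(t) = -216·cos(3·t). Die Stammfunktion von dem Ruck, mit a(0) = 0, ergibt die Beschleunigung: a(t) = -72·sin(3·t). Das Integral von der Beschleunigung ist die Geschwindigkeit. Mit v(0) = 24 erhalten wir v(t) = 24·cos(3·t). Durch Integration von der Geschwindigkeit und Verwendung der Anfangsbedingung x(0) = 4, erhalten wir x(t) = 8·sin(3·t) + 4. Wir haben die Position x(t) = 8·sin(3·t) + 4. Durch Einsetzen von t = pi/6: x(pi/6) = 12.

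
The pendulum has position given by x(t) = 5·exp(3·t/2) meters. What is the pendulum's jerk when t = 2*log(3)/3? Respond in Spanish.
Debemos derivar nuestra ecuación de la posición x(t) = 5·exp(3·t/2) 3 veces. Derivando la posición, obtenemos la velocidad: v(t) = 15·exp(3·t/2)/2. La derivada de la velocidad da la aceleración: a(t) = 45·exp(3·t/2)/4. Derivando la aceleración, obtenemos la sacudida: j(t) = 135·exp(3·t/2)/8. Usando j(t) = 135·exp(3·t/2)/8 y sustituyendo t = 2*log(3)/3, encontramos j = 405/8.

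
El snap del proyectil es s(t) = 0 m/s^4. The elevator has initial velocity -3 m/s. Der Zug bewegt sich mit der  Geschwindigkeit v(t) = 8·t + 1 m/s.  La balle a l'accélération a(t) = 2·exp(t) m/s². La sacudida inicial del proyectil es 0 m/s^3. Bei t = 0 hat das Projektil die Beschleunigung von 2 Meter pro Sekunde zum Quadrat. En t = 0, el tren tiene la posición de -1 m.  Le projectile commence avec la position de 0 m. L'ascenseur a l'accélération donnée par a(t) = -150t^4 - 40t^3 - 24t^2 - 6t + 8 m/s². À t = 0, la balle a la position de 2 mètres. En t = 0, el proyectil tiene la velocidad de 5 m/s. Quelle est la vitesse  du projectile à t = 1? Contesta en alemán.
Wir müssen unsere Gleichung für den Snap s(t) = 0 3-mal integrieren. Die Stammfunktion von dem Snap ist der Ruck. Mit j(0) = 0 erhalten wir j(t) = 0. Das Integral von dem Ruck, mit a(0) = 2, ergibt die Beschleunigung: a(t) = 2. Mit ∫a(t)dt und Anwendung von v(0) = 5, finden wir v(t) = 2·t + 5. Mit v(t) = 2·t + 5 und Einsetzen von t = 1, finden wir v = 7.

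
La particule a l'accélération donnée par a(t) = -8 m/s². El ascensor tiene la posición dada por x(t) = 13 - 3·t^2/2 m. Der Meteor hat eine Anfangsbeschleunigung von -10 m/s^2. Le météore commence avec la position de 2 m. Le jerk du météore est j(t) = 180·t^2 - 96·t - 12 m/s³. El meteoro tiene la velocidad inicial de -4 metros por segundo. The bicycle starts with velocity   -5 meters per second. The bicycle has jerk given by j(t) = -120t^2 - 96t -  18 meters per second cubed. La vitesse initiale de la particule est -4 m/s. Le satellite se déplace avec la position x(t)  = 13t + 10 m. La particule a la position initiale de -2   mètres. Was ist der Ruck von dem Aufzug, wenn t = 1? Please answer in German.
Um dies zu lösen, müssen wir 3 Ableitungen unserer Gleichung für die Position x(t) = 13 - 3·t^2/2 nehmen. Mit d/dt von x(t) finden wir v(t) = -3·t. Mit d/dt von v(t) finden wir a(t) = -3. Die Ableitung von der Beschleunigung ergibt den Ruck: j(t) = 0. Mit j(t) = 0 und Einsetzen von t = 1, finden wir j = 0.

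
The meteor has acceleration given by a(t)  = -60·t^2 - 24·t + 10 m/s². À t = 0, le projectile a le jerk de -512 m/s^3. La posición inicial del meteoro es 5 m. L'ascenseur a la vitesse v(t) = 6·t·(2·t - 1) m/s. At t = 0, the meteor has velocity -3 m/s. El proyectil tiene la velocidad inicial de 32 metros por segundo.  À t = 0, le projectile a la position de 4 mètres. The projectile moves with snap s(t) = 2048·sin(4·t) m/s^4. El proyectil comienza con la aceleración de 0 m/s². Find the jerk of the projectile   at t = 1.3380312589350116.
To solve this, we need to take 1 integral of our snap equation s(t) = 2048·sin(4·t). Finding the integral of s(t) and using j(0) = -512: j(t) = -512·cos(4·t). Using j(t) = -512·cos(4·t) and substituting t = 1.3380312589350116, we find j = -305.655660381555.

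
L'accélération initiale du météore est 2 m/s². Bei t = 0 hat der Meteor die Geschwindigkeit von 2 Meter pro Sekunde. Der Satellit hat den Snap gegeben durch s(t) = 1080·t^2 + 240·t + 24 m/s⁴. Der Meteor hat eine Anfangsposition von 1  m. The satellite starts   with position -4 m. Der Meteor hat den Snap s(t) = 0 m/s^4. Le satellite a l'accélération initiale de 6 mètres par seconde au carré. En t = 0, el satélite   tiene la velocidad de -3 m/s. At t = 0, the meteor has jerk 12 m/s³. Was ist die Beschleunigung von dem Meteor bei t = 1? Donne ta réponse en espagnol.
Necesitamos integrar nuestra ecuación del snap s(t) = 0 2 veces. Integrando el snap y usando la condición inicial j(0) = 12, obtenemos j(t) = 12. Tomando ∫j(t)dt y aplicando a(0) = 2, encontramos a(t) = 12·t + 2. Tenemos la aceleración a(t) = 12·t + 2. Sustituyendo t = 1: a(1) = 14.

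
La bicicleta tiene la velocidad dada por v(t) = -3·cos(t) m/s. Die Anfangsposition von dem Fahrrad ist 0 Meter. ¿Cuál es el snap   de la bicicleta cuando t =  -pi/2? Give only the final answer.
En t = -pi/2, s = 3.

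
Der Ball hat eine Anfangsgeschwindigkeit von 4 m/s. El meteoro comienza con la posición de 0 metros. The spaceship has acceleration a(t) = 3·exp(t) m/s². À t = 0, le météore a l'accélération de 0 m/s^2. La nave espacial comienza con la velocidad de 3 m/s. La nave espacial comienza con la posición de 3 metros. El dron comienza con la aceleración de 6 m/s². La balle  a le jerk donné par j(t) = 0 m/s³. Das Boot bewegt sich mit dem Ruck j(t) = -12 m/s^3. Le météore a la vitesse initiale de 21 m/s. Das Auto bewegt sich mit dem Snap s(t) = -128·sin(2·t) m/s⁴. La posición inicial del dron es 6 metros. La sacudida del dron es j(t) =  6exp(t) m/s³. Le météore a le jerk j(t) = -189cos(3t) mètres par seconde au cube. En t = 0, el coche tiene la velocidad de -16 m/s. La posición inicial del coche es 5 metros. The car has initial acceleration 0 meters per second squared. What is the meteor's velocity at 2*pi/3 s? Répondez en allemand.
Wir müssen das Integral unserer Gleichung für den Ruck j(t) = -189·cos(3·t) 2-mal finden. Mit ∫j(t)dt und Anwendung von a(0) = 0, finden wir a(t) = -63·sin(3·t). Mit ∫a(t)dt und Anwendung von v(0) = 21, finden wir v(t) = 21·cos(3·t). Wir haben die Geschwindigkeit v(t) = 21·cos(3·t). Durch Einsetzen von t = 2*pi/3: v(2*pi/3) = 21.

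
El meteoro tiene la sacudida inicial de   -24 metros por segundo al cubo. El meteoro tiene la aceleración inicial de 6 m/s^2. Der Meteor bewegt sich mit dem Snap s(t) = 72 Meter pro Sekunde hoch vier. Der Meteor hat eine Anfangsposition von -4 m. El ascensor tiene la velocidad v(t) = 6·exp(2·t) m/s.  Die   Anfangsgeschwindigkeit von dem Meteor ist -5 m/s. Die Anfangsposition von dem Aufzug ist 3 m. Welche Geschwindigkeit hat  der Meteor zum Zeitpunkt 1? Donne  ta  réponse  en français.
Nous devons intégrer notre équation du snap s(t) = 72 3 fois. En intégrant le snap et en utilisant la condition initiale j(0) = -24, nous obtenons j(t) = 72·t - 24. La primitive du jerk est l'accélération. En utilisant a(0) = 6, nous obtenons a(t) = 36·t^2 - 24·t + 6. L'intégrale de l'accélération, avec v(0) = -5, donne la vitesse: v(t) = 12·t^3 - 12·t^2 + 6·t - 5. De l'équation de la vitesse v(t) = 12·t^3 - 12·t^2 + 6·t - 5, nous substituons t = 1 pour obtenir v = 1.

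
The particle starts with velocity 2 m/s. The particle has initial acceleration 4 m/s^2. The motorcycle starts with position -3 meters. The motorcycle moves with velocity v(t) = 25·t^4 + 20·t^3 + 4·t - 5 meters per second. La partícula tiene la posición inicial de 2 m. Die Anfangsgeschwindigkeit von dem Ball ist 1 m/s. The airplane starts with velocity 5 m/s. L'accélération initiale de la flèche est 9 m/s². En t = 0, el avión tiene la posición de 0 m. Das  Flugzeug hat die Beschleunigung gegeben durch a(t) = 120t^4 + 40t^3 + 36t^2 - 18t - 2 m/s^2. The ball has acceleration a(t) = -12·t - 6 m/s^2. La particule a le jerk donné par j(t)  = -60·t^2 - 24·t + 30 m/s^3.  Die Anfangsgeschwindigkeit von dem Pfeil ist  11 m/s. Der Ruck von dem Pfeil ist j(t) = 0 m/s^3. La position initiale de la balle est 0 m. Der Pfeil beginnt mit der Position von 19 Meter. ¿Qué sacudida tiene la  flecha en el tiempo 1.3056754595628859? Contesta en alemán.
Mit j(t) = 0 und Einsetzen von t = 1.3056754595628859, finden wir j = 0.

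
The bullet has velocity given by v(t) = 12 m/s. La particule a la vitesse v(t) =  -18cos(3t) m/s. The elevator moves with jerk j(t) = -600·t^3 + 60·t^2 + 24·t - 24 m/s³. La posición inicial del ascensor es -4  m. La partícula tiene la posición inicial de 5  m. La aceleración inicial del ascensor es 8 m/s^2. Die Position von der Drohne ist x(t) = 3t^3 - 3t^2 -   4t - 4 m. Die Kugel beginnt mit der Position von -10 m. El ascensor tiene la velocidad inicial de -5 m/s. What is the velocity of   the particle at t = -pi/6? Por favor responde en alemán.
Mit v(t) = -18·cos(3·t) und Einsetzen von t = -pi/6, finden wir v = 0.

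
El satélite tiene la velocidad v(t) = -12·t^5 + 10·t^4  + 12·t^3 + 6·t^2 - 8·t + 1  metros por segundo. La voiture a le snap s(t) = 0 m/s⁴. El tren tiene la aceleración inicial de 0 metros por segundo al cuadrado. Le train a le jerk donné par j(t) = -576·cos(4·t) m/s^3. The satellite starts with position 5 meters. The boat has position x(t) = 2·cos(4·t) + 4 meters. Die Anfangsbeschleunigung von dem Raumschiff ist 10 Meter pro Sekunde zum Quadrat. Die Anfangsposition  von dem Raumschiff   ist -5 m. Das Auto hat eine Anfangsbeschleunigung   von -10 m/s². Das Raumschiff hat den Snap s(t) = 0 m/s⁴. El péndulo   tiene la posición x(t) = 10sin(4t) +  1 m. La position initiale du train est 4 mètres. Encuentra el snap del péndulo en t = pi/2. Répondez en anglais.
We must differentiate our position equation x(t) = 10·sin(4·t) + 1 4 times. The derivative of position gives velocity: v(t) = 40·cos(4·t). Taking d/dt of v(t), we find a(t) = -160·sin(4·t). Differentiating acceleration, we get jerk: j(t) = -640·cos(4·t). Differentiating jerk, we get snap: s(t) = 2560·sin(4·t). Using s(t) = 2560·sin(4·t) and substituting t = pi/2, we find s = 0.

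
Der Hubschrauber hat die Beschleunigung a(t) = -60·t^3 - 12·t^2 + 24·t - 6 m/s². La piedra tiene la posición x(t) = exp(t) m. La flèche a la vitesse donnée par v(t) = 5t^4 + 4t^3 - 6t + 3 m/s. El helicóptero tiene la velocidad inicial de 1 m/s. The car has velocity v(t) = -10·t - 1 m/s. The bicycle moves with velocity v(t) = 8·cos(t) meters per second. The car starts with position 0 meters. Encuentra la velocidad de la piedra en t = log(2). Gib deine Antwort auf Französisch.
En partant de la position x(t) = exp(t), nous prenons 1 dérivée. La dérivée de la position donne la vitesse: v(t) = exp(t). De l'équation de la vitesse v(t) = exp(t), nous substituons t = log(2) pour obtenir v = 2.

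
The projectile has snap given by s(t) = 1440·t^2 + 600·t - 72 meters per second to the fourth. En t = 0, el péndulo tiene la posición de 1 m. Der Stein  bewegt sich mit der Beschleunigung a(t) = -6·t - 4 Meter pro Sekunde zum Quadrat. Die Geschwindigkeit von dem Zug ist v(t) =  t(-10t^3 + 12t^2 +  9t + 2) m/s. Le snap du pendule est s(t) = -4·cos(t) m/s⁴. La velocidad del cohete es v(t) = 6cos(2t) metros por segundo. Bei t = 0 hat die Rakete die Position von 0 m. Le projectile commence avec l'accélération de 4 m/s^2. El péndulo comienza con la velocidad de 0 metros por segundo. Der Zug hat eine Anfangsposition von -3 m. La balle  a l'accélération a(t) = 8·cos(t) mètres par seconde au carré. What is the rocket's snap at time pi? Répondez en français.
Pour résoudre ceci, nous devons prendre 3 dérivées de notre équation de la vitesse v(t) = 6·cos(2·t). La dérivée de la vitesse donne l'accélération: a(t) = -12·sin(2·t). La dérivée de l'accélération donne le jerk: j(t) = -24·cos(2·t). En prenant d/dt de j(t), nous trouvons s(t) = 48·sin(2·t). Nous avons le snap s(t) = 48·sin(2·t). En substituant t = pi: s(pi) = 0.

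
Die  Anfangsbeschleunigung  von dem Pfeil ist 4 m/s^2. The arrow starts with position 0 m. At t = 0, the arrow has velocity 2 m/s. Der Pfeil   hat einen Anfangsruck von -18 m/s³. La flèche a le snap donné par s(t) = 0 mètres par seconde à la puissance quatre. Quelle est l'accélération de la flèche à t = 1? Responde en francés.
Pour résoudre ceci, nous devons prendre 2 intégrales de notre équation du snap s(t) = 0. La primitive du snap, avec j(0) = -18, donne le jerk: j(t) = -18. L'intégrale du jerk, avec a(0) = 4, donne l'accélération: a(t) = 4 - 18·t. Nous avons l'accélération a(t) = 4 - 18·t. En substituant t = 1: a(1) = -14.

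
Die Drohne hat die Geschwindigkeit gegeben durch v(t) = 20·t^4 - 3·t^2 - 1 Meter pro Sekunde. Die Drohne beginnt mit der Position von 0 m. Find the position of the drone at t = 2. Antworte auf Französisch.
Nous devons trouver la primitive de notre équation de la vitesse v(t) = 20·t^4 - 3·t^2 - 1 1 fois. En intégrant la vitesse et en utilisant la condition initiale x(0) = 0, nous obtenons x(t) = 4·t^5 - t^3 - t. En utilisant x(t) = 4·t^5 - t^3 - t et en substituant t = 2, nous trouvons x = 118.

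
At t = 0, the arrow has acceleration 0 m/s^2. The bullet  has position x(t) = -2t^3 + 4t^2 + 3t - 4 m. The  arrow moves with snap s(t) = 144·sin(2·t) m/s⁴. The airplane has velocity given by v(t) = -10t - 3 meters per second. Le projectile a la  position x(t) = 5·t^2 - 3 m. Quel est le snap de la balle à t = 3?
En partant de la position x(t) = -2·t^3 + 4·t^2 + 3·t - 4, nous prenons 4 dérivées. En prenant d/dt de x(t), nous trouvons v(t) = -6·t^2 + 8·t + 3. En dérivant la vitesse, nous obtenons l'accélération: a(t) = 8 - 12·t. La dérivée de l'accélération donne le jerk: j(t) = -12. En prenant d/dt de j(t), nous trouvons s(t) = 0. Nous avons le snap s(t) = 0. En substituant t = 3: s(3) = 0.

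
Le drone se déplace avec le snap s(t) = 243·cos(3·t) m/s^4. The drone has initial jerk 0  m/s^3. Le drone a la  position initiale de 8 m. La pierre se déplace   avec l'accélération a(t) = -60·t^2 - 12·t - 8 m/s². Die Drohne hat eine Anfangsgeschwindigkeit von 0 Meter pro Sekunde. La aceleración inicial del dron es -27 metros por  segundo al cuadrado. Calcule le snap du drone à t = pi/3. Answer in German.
Mit s(t) = 243·cos(3·t) und Einsetzen von t = pi/3, finden wir s = -243.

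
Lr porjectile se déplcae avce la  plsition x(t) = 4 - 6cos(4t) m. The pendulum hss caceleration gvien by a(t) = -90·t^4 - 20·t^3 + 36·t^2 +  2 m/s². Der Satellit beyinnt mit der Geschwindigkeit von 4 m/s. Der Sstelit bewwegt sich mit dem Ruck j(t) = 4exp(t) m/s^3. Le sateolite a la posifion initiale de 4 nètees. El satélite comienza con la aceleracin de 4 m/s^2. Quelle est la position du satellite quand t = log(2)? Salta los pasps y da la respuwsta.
À t = log(2), x = 8.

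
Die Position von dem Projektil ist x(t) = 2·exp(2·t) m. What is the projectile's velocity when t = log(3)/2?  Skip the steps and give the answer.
The answer is 12.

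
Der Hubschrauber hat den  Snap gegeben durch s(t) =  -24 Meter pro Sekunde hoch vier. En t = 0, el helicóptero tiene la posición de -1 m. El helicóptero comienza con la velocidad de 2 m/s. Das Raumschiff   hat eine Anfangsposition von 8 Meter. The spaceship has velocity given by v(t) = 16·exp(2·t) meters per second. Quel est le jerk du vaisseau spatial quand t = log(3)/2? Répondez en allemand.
Wir müssen unsere Gleichung für die Geschwindigkeit v(t) = 16·exp(2·t) 2-mal ableiten. Durch Ableiten von der Geschwindigkeit erhalten wir die Beschleunigung: a(t) = 32·exp(2·t). Mit d/dt von a(t) finden wir j(t) = 64·exp(2·t). Wir haben den Ruck j(t) = 64·exp(2·t). Durch Einsetzen von t = log(3)/2: j(log(3)/2) = 192.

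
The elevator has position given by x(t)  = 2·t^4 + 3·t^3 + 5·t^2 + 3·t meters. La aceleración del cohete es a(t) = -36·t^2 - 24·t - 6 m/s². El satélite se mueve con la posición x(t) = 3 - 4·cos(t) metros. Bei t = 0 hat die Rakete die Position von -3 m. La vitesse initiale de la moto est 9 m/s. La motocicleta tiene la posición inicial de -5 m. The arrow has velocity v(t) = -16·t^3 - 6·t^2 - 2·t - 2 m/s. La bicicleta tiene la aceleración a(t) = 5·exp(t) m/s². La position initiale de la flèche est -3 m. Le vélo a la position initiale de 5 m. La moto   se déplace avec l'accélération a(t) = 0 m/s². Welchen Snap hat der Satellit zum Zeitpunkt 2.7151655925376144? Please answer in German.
Wir müssen unsere Gleichung für die Position x(t) = 3 - 4·cos(t) 4-mal ableiten. Mit d/dt von x(t) finden wir v(t) = 4·sin(t). Mit d/dt von v(t) finden wir a(t) = 4·cos(t). Die Ableitung von der Beschleunigung ergibt den Ruck: j(t) = -4·sin(t). Durch Ableiten von dem Ruck erhalten wir den Snap: s(t) = -4·cos(t). Mit s(t) = -4·cos(t) und Einsetzen von t = 2.7151655925376144, finden wir s = 3.64179759423443.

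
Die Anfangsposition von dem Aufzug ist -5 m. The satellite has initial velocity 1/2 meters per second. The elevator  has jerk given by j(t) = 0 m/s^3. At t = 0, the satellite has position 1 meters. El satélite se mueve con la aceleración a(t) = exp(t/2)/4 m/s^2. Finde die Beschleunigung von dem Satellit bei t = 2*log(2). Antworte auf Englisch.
From the given acceleration equation a(t) = exp(t/2)/4, we substitute t = 2*log(2) to get a = 1/2.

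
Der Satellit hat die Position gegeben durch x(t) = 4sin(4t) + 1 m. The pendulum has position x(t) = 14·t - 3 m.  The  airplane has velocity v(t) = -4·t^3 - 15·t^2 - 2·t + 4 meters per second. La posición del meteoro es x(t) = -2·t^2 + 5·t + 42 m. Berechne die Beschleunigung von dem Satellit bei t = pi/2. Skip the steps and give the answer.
a(pi/2) = 0.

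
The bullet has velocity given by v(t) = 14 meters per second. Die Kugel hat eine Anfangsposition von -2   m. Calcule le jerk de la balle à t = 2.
Pour résoudre ceci, nous devons prendre 2 dérivées de notre équation de la vitesse v(t) = 14. La dérivée de la vitesse donne l'accélération: a(t) = 0. La dérivée de l'accélération donne le jerk: j(t) = 0. De l'équation du jerk j(t) = 0, nous substituons t = 2 pour obtenir j = 0.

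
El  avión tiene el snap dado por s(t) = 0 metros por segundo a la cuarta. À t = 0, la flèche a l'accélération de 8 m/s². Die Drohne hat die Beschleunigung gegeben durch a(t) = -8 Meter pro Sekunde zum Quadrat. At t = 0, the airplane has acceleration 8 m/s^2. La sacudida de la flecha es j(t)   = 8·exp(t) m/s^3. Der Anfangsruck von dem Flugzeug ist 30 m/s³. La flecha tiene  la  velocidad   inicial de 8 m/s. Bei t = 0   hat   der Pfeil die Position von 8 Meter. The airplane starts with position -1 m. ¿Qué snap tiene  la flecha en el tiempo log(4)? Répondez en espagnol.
Para resolver esto, necesitamos tomar 1 derivada de nuestra ecuación de la sacudida j(t) = 8·exp(t). Derivando la sacudida, obtenemos el snap: s(t) = 8·exp(t). De la ecuación del snap s(t) = 8·exp(t), sustituimos t = log(4) para obtener s = 32.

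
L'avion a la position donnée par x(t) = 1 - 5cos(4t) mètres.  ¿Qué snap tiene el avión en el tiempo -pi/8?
Para resolver esto, necesitamos tomar 4 derivadas de nuestra ecuación de la posición x(t) = 1 - 5·cos(4·t). Tomando d/dt de x(t), encontramos v(t) = 20·sin(4·t). Tomando d/dt de v(t), encontramos a(t) = 80·cos(4·t). Tomando d/dt de a(t), encontramos j(t) = -320·sin(4·t). Derivando la sacudida, obtenemos el snap: s(t) = -1280·cos(4·t). De la ecuación del snap s(t) = -1280·cos(4·t), sustituimos t = -pi/8 para obtener s = 0.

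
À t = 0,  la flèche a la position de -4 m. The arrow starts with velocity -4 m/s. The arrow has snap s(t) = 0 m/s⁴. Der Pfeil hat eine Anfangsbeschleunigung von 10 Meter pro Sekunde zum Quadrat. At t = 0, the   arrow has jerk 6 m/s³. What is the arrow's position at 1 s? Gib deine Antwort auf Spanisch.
Partiendo del snap s(t) = 0, tomamos 4 integrales. La integral del snap, con j(0) = 6, da la sacudida: j(t) = 6. Tomando ∫j(t)dt y aplicando a(0) = 10, encontramos a(t) = 6·t + 10. La antiderivada de la aceleración, con v(0) = -4, da la velocidad: v(t) = 3·t^2 + 10·t - 4. Tomando ∫v(t)dt y aplicando x(0) = -4, encontramos x(t) = t^3 + 5·t^2 - 4·t - 4. Tenemos la posición x(t) = t^3 + 5·t^2 - 4·t - 4. Sustituyendo t = 1: x(1) = -2.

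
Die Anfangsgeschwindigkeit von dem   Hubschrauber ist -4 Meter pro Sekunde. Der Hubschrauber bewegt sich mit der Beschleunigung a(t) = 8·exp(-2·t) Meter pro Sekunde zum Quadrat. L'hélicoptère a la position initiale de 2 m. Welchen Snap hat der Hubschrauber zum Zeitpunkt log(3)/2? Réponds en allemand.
Wir müssen unsere Gleichung für die Beschleunigung a(t) = 8·exp(-2·t) 2-mal ableiten. Mit d/dt von a(t) finden wir j(t) = -16·exp(-2·t). Durch Ableiten von dem Ruck erhalten wir den Snap: s(t) = 32·exp(-2·t). Mit s(t) = 32·exp(-2·t) und Einsetzen von t = log(3)/2, finden wir s = 32/3.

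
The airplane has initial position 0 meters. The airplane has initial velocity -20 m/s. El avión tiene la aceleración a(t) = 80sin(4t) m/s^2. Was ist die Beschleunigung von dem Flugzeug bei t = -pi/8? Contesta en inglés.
We have acceleration a(t) = 80·sin(4·t). Substituting t = -pi/8: a(-pi/8) = -80.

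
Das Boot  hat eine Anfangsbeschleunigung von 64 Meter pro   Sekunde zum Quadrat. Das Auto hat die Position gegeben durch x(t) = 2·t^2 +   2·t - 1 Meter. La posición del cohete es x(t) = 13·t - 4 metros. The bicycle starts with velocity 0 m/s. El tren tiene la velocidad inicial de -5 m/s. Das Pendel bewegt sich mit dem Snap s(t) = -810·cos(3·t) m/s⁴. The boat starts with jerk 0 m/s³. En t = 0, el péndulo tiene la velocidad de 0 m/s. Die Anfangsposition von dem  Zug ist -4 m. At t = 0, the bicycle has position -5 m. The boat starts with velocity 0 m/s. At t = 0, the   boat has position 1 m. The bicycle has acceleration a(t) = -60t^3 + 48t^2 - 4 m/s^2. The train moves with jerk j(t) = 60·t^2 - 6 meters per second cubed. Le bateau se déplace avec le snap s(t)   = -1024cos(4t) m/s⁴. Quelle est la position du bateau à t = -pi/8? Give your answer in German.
Um dies zu lösen, müssen wir 4 Integrale unserer Gleichung für den Snap s(t) = -1024·cos(4·t) finden. Die Stammfunktion von dem Snap, mit j(0) = 0, ergibt den Ruck: j(t) = -256·sin(4·t). Durch Integration von dem Ruck und Verwendung der Anfangsbedingung a(0) = 64, erhalten wir a(t) = 64·cos(4·t). Mit ∫a(t)dt und Anwendung von v(0) = 0, finden wir v(t) = 16·sin(4·t). Die Stammfunktion von der Geschwindigkeit ist die Position. Mit x(0) = 1 erhalten wir x(t) = 5 - 4·cos(4·t). Aus der Gleichung für die Position x(t) = 5 - 4·cos(4·t), setzen wir t = -pi/8 ein und erhalten x = 5.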